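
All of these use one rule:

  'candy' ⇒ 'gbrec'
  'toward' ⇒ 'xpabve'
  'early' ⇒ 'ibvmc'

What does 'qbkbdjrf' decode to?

Shifts by position in candy: pos 0: c→g (+4), pos 1: a→b (+1), pos 2: n→r (+4), pos 3: d→e (+1) — repeating every 2. It's a Vigenère-style cipher with numeric key [4,1]: position i shifts by key[i mod 2].
Decoding qbkbdjrf: q−4=m, b−1=a, k−4=g, b−1=a, d−4=z, j−1=i, r−4=n, f−1=e.

magazine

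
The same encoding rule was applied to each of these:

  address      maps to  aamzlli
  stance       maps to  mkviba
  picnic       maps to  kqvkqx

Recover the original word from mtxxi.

apple

The output letters match the input read backwards, each shifted +8: address reversed is sserdda. The word is reversed, then every letter is shifted forward by 8.
Reversing it on mtxxi: shift back: m−8=e, t−8=l, x−8=p, x−8=p, i−8=a → elppa; then reverse → apple.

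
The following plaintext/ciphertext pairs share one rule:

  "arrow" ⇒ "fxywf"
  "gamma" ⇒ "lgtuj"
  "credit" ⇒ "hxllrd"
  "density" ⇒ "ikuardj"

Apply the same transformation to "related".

In arrow: a→f is +5, r→x is +6, r→y is +7, o→w is +8 — the shift increases by 1 each position. The shift increases by 1 at each position, starting from +5: 5, 6, 7, ….
Applying it to related: r+5=w, e+6=k, l+7=s, a+8=i, t+9=c, e+10=o, d+11=o.

wksicoo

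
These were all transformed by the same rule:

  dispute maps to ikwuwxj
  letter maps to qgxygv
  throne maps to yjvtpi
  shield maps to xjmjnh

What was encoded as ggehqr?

beacon

Shifts by position in dispute: pos 0: d→i (+5), pos 1: i→k (+2), pos 2: s→w (+4), pos 3: p→u (+5), pos 4: u→w (+2), pos 5: t→x (+4) — repeating every 3. A repeating key of period 3 is used — shifts +5, +2, +4 over and over.
Decoding ggehqr: g−5=b, g−2=e, e−4=a, h−5=c, q−2=o, r−4=n.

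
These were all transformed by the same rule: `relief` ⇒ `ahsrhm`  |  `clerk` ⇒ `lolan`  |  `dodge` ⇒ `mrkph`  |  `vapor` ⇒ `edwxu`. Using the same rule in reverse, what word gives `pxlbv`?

guess

The shifts repeat in a cycle of length 3: positions 0,1,… shift by +9, +3, +7, then the pattern repeats.
Reversing it on pxlbv: p−9=g, x−3=u, l−7=e, b−9=s, v−3=s.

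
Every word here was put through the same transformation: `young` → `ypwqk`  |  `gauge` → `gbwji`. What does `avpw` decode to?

aunt

In young: y→y is +0, o→p is +1, u→w is +2, n→q is +3 — the shift increases by 1 each position. Each letter shifts forward by its position index (0, 1, 2, …) — the shift grows by one for each successive letter.
Undoing it on avpw: a−0=a, v−1=u, p−2=n, w−3=t.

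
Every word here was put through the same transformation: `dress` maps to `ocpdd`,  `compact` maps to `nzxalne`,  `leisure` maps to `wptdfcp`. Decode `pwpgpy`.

eleven

Compare letters: d→o is +11, r→c is +11, e→p is +11 — a constant shift. Each letter is shifted forward by 11 in the alphabet (a Caesar shift of +11).
Undoing it on pwpgpy: p−11=e, w−11=l, p−11=e, g−11=v, p−11=e, y−11=n.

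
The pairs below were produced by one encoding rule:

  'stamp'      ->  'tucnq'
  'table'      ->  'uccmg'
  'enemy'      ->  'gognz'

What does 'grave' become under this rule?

hscwg

The shift depends on letter class: consonant s→t is +1, but vowel a→c is +2. Vowels shift forward by 2 and consonants shift forward by 1.
For grave: g(cons)+1=h, r(cons)+1=s, a(vowel)+2=c, v(cons)+1=w, e(vowel)+2=g.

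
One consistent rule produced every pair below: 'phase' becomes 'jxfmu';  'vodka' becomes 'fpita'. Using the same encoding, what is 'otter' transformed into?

The output letters match the input read backwards, each shifted +5: phase reversed is esahp. The word is reversed, then every letter is shifted forward by 5.
Applying it to otter: reverse → retto; then shift: r+5=w, e+5=j, t+5=y, t+5=y, o+5=t.

wjyyt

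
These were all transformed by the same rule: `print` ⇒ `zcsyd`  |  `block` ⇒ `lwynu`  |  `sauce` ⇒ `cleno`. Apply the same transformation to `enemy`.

Shifts by position in print: pos 0: p→z (+10), pos 1: r→c (+11), pos 2: i→s (+10), pos 3: n→y (+11) — repeating every 2. The shifts repeat in a cycle of length 2: positions 0,1,… shift by +10, +11, then the pattern repeats.
For enemy: e+10=o, n+11=y, e+10=o, m+11=x, y+10=i.

oyoxi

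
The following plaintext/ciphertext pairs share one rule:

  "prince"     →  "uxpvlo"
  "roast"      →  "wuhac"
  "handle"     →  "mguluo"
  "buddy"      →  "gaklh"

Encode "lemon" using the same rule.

qktww

Each letter shifts forward by (position + 5), i.e. 5, 6, 7, … — the shift grows by one for each successive letter.
For lemon: l+5=q, e+6=k, m+7=t, o+8=w, n+9=w.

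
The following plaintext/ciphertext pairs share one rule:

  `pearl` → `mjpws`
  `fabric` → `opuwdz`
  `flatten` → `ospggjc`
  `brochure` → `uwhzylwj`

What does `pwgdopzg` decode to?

p(15)→m(12) and e(4)→j(9) fit y≡5x+15 (mod 26); the inverse of 5 mod 26 is 21. Treating letters as 0–25, the rule is x ↦ 5x + 15 (mod 26).
Undoing it on pwgdopzg: p(15)→21·(15−15)≡0=a; w(22)→21·(22−15)≡17=r; g(6)→21·(6−15)≡19=t; d(3)→21·(3−15)≡8=i; o(14)→21·(14−15)≡5=f; p(15)→21·(15−15)≡0=a; z(25)→21·(25−15)≡2=c; g(6)→21·(6−15)≡19=t (all mod 26).

artifact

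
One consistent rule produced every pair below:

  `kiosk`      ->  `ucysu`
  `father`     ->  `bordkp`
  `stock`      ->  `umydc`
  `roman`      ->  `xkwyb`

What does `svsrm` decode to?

The output letters match the input read backwards, each shifted +10: kiosk reversed is ksoik. Read the word backwards and shift each letter +10.
Undoing it on svsrm: shift back: s−10=i, v−10=l, s−10=i, r−10=h, m−10=c → ilihc; then reverse → chili.

chili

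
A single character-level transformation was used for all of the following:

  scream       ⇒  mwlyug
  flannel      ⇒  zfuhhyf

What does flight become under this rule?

Compare letters: s→m is +20, c→w is +20, r→l is +20 — a constant shift. It's a constant shift of +20 (ROT20).
Applying it to flight: f+20=z, l+20=f, i+20=c, g+20=a, h+20=b, t+20=n.

zfcabn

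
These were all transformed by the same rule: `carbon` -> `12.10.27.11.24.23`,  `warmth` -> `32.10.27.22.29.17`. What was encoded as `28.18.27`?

sir

Letters become their 1-based position plus 9 (so a→10, b→11, …).
Undoing it on 28.18.27: 28→(28−9)÷1=19=s, 18→(18−9)÷1=9=i, 27→(27−9)÷1=18=r.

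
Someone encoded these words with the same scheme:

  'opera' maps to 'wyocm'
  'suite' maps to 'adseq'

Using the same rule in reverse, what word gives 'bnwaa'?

In opera: o→w is +8, p→y is +9, e→o is +10, r→c is +11 — the shift increases by 1 each position. Each letter shifts forward by (position + 8), i.e. 8, 9, 10, … — the shift grows by one for each successive letter.
Reversing it on bnwaa: b−8=t, n−9=e, w−10=m, a−11=p, a−12=o.

tempo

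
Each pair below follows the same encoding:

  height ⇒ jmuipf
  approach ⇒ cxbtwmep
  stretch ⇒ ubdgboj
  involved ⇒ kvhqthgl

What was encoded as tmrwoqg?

refugee

Shifts by position in height: pos 0: h→j (+2), pos 1: e→m (+8), pos 2: i→u (+12), pos 3: g→i (+2), pos 4: h→p (+8), pos 5: t→f (+12) — repeating every 3. The shifts repeat in a cycle of length 3: positions 0,1,… shift by +2, +8, +12, then the pattern repeats.
Undoing it on tmrwoqg: t−2=r, m−8=e, r−12=f, w−2=u, o−8=g, q−12=e, g−2=e.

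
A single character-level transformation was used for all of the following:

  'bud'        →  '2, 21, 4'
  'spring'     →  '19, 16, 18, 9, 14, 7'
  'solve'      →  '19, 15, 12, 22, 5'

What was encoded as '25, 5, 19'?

yes

b is letter #2 and maps to 2: an offset of 0. Each letter is replaced by its alphabet position (a=1, b=2, …, z=26).
Undoing it on 25, 5, 19: 25=y, 5=e, 19=s.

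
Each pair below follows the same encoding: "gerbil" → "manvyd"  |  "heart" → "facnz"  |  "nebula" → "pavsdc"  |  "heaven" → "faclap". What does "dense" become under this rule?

Treating letters as 0–25, the rule is x ↦ 19x + 2 (mod 26).
For dense: d(3)→19·3+2≡7=h; e(4)→19·4+2≡0=a; n(13)→19·13+2≡15=p; s(18)→19·18+2≡6=g; e(4)→19·4+2≡0=a (all mod 26).

hapga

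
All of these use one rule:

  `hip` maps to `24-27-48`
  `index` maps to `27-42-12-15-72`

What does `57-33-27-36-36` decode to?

h(#8)→24 and i(#9)→27: differences scale by 3, so n = 3·pos + 0. Each letter becomes 3×(its alphabet position, a=1..z=26).
Reversing it on 57-33-27-36-36: 57→(57−0)÷3=19=s, 33→(33−0)÷3=11=k, 27→(27−0)÷3=9=i, 36→(36−0)÷3=12=l, 36→(36−0)÷3=12=l.

skill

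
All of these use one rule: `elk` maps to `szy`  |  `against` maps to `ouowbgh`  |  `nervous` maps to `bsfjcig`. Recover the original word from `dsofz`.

pearl

Compare letters: e→s is +14, l→z is +14, k→y is +14 — a constant shift. Each letter is shifted forward by 14 in the alphabet (a Caesar shift of +14).
Decoding dsofz: d−14=p, s−14=e, o−14=a, f−14=r, z−14=l.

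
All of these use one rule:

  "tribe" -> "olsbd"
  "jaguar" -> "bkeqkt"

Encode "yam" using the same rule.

Two steps: reverse the string, then apply a Caesar shift of +10.
On yam: reverse → may; then shift: m+10=w, a+10=k, y+10=i.

wki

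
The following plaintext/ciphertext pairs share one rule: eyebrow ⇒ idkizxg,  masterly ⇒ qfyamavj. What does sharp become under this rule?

wmgyx

In eyebrow: e→i is +4, y→d is +5, e→k is +6, b→i is +7 — the shift increases by 1 each position. The shift increases by 1 at each position, starting from +4: 4, 5, 6, ….
On sharp: s+4=w, h+5=m, a+6=g, r+7=y, p+8=x.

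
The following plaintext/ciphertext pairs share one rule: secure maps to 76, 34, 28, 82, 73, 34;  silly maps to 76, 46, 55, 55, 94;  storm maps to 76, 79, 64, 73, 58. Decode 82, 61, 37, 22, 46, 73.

s(#19)→76 and e(#5)→34: differences scale by 3, so n = 3·pos + 19. With a=1..z=26, the number is 3·pos + 19.
Decoding 82, 61, 37, 22, 46, 73: 82→(82−19)÷3=21=u, 61→(61−19)÷3=14=n, 37→(37−19)÷3=6=f, 22→(22−19)÷3=1=a, 46→(46−19)÷3=9=i, 73→(73−19)÷3=18=r.

unfair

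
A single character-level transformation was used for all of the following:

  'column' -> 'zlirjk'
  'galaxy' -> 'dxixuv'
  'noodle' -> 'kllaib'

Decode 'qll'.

too

Compare letters: c→z is +23, o→l is +23, l→i is +23 — a constant shift. Every letter moves 23 places later in the alphabet, wrapping around z→a.
Undoing it on qll: q−23=t, l−23=o, l−23=o.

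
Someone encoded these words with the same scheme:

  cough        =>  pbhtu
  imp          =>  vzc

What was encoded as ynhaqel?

laundry

Compare letters: c→p is +13, o→b is +13, u→h is +13 — a constant shift. Each letter is shifted forward by 13 in the alphabet (a Caesar shift of +13).
Reversing it on ynhaqel: y−13=l, n−13=a, h−13=u, a−13=n, q−13=d, e−13=r, l−13=y.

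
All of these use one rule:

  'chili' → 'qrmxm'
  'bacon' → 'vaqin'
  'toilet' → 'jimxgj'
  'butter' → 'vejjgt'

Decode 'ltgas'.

c(2)→q(16) and h(7)→r(17) fit y≡21x+0 (mod 26); the inverse of 21 mod 26 is 5. This is an affine cipher: with a=0,…,z=25, each position x becomes (21x+0) mod 26.
Undoing it on ltgas: l(11)→5·(11−0)≡3=d; t(19)→5·(19−0)≡17=r; g(6)→5·(6−0)≡4=e; a(0)→5·(0−0)≡0=a; s(18)→5·(18−0)≡12=m (all mod 26).

dream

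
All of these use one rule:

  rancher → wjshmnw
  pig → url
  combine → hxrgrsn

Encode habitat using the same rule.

mjgryjy

Two shifts are in play — +9 for a/e/i/o/u, +5 for every other letter.
On habitat: h(cons)+5=m, a(vowel)+9=j, b(cons)+5=g, i(vowel)+9=r, t(cons)+5=y, a(vowel)+9=j, t(cons)+5=y.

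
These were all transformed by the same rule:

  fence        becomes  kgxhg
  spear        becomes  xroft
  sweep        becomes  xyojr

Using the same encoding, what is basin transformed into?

Shifts by position in fence: pos 0: f→k (+5), pos 1: e→g (+2), pos 2: n→x (+10), pos 3: c→h (+5), pos 4: e→g (+2) — repeating every 3. A repeating key of period 3 is used — shifts +5, +2, +10 over and over.
For basin: b+5=g, a+2=c, s+10=c, i+5=n, n+2=p.

gccnp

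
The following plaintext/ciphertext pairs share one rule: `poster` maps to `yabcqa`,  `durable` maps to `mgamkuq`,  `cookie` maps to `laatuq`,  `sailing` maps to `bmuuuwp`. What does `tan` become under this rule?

The shift depends on letter class: consonant p→y is +9, but vowel o→a is +12. Two shifts are in play — +12 for a/e/i/o/u, +9 for every other letter.
For tan: t(cons)+9=c, a(vowel)+12=m, n(cons)+9=w.

cmw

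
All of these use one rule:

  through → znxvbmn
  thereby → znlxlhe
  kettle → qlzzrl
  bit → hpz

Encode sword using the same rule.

ycvxj

The rule splits by letter class: vowels +7, consonants +6.
On sword: s(cons)+6=y, w(cons)+6=c, o(vowel)+7=v, r(cons)+6=x, d(cons)+6=j.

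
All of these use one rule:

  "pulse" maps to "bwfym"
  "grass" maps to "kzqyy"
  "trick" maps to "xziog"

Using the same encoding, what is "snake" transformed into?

p(15)→b(1) and u(20)→w(22) fit y≡25x+16 (mod 26); the inverse of 25 mod 26 is 25. This is an affine cipher: with a=0,…,z=25, each position x becomes (25x+16) mod 26.
For snake: s(18)→25·18+16≡24=y; n(13)→25·13+16≡3=d; a(0)→25·0+16≡16=q; k(10)→25·10+16≡6=g; e(4)→25·4+16≡12=m (all mod 26).

ydqgm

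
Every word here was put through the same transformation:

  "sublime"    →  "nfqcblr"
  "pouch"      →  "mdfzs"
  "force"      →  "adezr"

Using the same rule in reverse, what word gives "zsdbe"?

s(18)→n(13) and u(20)→f(5) fit y≡9x+7 (mod 26); the inverse of 9 mod 26 is 3. Each letter's alphabet position (a=0..z=25) is mapped through 9·x+7 mod 26 — an affine cipher.
Undoing it on zsdbe: z(25)→3·(25−7)≡2=c; s(18)→3·(18−7)≡7=h; d(3)→3·(3−7)≡14=o; b(1)→3·(1−7)≡8=i; e(4)→3·(4−7)≡17=r (all mod 26).

choir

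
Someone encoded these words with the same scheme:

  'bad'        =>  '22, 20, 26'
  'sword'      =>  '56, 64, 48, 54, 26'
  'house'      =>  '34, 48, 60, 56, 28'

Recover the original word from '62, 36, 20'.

via

Each letter becomes 2×(its alphabet position, a=1..z=26) + 18.
Reversing it on 62, 36, 20: 62→(62−18)÷2=22=v, 36→(36−18)÷2=9=i, 20→(20−18)÷2=1=a.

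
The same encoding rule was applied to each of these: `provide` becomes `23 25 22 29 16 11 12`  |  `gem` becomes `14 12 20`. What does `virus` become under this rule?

p is letter #16 and maps to 23: an offset of 7. Letters become their 1-based position plus 7 (so a→8, b→9, …).
For virus: v=22→29, i=9→16, r=18→25, u=21→28, s=19→26.

29 16 25 28 26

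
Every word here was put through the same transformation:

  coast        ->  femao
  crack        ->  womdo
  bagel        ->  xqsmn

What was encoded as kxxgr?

fully

Two steps: reverse the string, then apply a Caesar shift of +12.
Undoing it on kxxgr: shift back: k−12=y, x−12=l, x−12=l, g−12=u, r−12=f → ylluf; then reverse → fully.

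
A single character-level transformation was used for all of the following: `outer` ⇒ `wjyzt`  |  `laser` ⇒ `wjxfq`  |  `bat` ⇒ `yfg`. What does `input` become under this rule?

yzusn

The word is reversed, then every letter is shifted forward by 5.
On input: reverse → tupni; then shift: t+5=y, u+5=z, p+5=u, n+5=s, i+5=n.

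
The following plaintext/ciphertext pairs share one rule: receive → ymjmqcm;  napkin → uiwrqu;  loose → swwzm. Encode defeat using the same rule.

kmmmia

The rule splits by letter class: vowels +8, consonants +7.
Applying it to defeat: d(cons)+7=k, e(vowel)+8=m, f(cons)+7=m, e(vowel)+8=m, a(vowel)+8=i, t(cons)+7=a.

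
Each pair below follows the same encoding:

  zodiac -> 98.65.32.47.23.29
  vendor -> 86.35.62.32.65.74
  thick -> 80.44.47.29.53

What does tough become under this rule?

With a=1..z=26, the number is 3·pos + 20.
On tough: t=20→80, o=15→65, u=21→83, g=7→41, h=8→44.

80.65.83.41.44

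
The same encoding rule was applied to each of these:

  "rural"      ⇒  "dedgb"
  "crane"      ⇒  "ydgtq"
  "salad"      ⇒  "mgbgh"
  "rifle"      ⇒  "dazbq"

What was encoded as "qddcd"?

error

r(17)→d(3) and u(20)→e(4) fit y≡9x+6 (mod 26); the inverse of 9 mod 26 is 3. Each letter's alphabet position (a=0..z=25) is mapped through 9·x+6 mod 26 — an affine cipher.
Undoing it on qddcd: q(16)→3·(16−6)≡4=e; d(3)→3·(3−6)≡17=r; d(3)→3·(3−6)≡17=r; c(2)→3·(2−6)≡14=o; d(3)→3·(3−6)≡17=r (all mod 26).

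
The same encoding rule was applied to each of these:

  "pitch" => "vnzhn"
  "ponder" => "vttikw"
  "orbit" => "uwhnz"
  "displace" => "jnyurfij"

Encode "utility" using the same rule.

ayoqoye

Shifts by position in pitch: pos 0: p→v (+6), pos 1: i→n (+5), pos 2: t→z (+6), pos 3: c→h (+5) — repeating every 2. A repeating key of period 2 is used — shifts +6, +5 over and over.
Applying it to utility: u+6=a, t+5=y, i+6=o, l+5=q, i+6=o, t+5=y, y+6=e.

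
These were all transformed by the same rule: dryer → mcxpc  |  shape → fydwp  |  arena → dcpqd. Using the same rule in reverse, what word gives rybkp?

while

d(3)→m(12) and r(17)→c(2) fit y≡3x+3 (mod 26); the inverse of 3 mod 26 is 9. Each letter's alphabet position (a=0..z=25) is mapped through 3·x+3 mod 26 — an affine cipher.
Reversing it on rybkp: r(17)→9·(17−3)≡22=w; y(24)→9·(24−3)≡7=h; b(1)→9·(1−3)≡8=i; k(10)→9·(10−3)≡11=l; p(15)→9·(15−3)≡4=e (all mod 26).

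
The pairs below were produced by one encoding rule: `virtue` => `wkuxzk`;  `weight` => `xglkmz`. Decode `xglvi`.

Letter i (0-indexed) is shifted by i+1, so successive shifts are 1, 2, 3, ….
Undoing it on xglvi: x−1=w, g−2=e, l−3=i, v−4=r, i−5=d.

weird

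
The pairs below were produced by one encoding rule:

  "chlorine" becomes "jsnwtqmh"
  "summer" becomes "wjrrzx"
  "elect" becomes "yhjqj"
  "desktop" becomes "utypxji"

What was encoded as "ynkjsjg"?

benefit

Read the word backwards and shift each letter +5.
Undoing it on ynkjsjg: shift back: y−5=t, n−5=i, k−5=f, j−5=e, s−5=n, j−5=e, g−5=b → tifeneb; then reverse → benefit.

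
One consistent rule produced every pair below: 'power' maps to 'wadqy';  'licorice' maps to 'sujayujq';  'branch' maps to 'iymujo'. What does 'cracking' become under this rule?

jymjruun

The shift depends on letter class: consonant p→w is +7, but vowel o→a is +12. Two shifts are in play — +12 for a/e/i/o/u, +7 for every other letter.
On cracking: c(cons)+7=j, r(cons)+7=y, a(vowel)+12=m, c(cons)+7=j, k(cons)+7=r, i(vowel)+12=u, n(cons)+7=u, g(cons)+7=n.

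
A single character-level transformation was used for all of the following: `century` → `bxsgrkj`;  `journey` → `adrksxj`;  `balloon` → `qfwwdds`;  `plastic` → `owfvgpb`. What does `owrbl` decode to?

pluck

c(2)→b(1) and e(4)→x(23) fit y≡11x+5 (mod 26); the inverse of 11 mod 26 is 19. Treating letters as 0–25, the rule is x ↦ 11x + 5 (mod 26).
Reversing it on owrbl: o(14)→19·(14−5)≡15=p; w(22)→19·(22−5)≡11=l; r(17)→19·(17−5)≡20=u; b(1)→19·(1−5)≡2=c; l(11)→19·(11−5)≡10=k (all mod 26).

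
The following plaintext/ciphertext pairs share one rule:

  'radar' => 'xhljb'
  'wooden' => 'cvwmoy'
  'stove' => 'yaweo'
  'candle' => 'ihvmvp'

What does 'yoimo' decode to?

In radar: r→x is +6, a→h is +7, d→l is +8, a→j is +9 — the shift increases by 1 each position. Each letter shifts forward by (position + 6), i.e. 6, 7, 8, … — the shift grows by one for each successive letter.
Undoing it on yoimo: y−6=s, o−7=h, i−8=a, m−9=d, o−10=e.

shade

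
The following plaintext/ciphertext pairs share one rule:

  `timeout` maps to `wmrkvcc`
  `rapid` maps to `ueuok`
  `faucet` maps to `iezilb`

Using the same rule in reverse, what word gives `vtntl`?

spine

In timeout: t→w is +3, i→m is +4, m→r is +5, e→k is +6 — the shift increases by 1 each position. Letter i (0-indexed) is shifted by i+3, so successive shifts are 3, 4, 5, ….
Reversing it on vtntl: v−3=s, t−4=p, n−5=i, t−6=n, l−7=e.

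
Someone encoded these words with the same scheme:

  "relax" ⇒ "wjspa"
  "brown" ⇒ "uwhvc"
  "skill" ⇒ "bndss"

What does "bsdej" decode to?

slide

r(17)→w(22) and e(4)→j(9) fit y≡5x+15 (mod 26); the inverse of 5 mod 26 is 21. Each letter's alphabet position (a=0..z=25) is mapped through 5·x+15 mod 26 — an affine cipher.
Decoding bsdej: b(1)→21·(1−15)≡18=s; s(18)→21·(18−15)≡11=l; d(3)→21·(3−15)≡8=i; e(4)→21·(4−15)≡3=d; j(9)→21·(9−15)≡4=e (all mod 26).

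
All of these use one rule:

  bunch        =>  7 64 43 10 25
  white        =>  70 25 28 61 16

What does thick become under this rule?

61 25 28 10 34

With a=1..z=26, the number is 3·pos + 1.
For thick: t=20→61, h=8→25, i=9→28, c=3→10, k=11→34.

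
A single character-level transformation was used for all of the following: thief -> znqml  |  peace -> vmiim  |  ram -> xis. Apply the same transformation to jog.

The shift depends on letter class: consonant t→z is +6, but vowel i→q is +8. Vowels shift forward by 8 and consonants shift forward by 6.
Applying it to jog: j(cons)+6=p, o(vowel)+8=w, g(cons)+6=m.

pwm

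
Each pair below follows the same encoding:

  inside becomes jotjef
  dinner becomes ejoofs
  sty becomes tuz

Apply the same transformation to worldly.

Compare letters: i→j is +1, n→o is +1, s→t is +1 — a constant shift. This is a Caesar cipher with shift 1.
For worldly: w+1=x, o+1=p, r+1=s, l+1=m, d+1=e, l+1=m, y+1=z.

xpsmemz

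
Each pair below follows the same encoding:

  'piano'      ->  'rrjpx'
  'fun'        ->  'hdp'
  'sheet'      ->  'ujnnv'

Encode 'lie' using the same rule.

nrn

The shift depends on letter class: consonant p→r is +2, but vowel i→r is +9. The rule splits by letter class: vowels +9, consonants +2.
Applying it to lie: l(cons)+2=n, i(vowel)+9=r, e(vowel)+9=n.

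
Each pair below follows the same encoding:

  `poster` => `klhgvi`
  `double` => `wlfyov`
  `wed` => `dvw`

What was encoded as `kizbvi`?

Each pair mirrors across the alphabet (p↔k, o↔l, s↔h): positions sum to 25. This is the alphabet-reversal cipher (Atbash): a becomes z, b becomes y, etc.
Undoing it on kizbvi: k↔p, i↔r, z↔a, b↔y, v↔e, i↔r.

prayer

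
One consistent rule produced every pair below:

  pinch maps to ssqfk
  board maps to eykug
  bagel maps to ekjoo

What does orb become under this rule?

The shift depends on letter class: consonant p→s is +3, but vowel i→s is +10. Two shifts are in play — +10 for a/e/i/o/u, +3 for every other letter.
On orb: o(vowel)+10=y, r(cons)+3=u, b(cons)+3=e.

yue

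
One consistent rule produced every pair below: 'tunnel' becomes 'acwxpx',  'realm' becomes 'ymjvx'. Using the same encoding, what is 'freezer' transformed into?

mznokqe

In tunnel: t→a is +7, u→c is +8, n→w is +9, n→x is +10 — the shift increases by 1 each position. Each letter shifts forward by (position + 7), i.e. 7, 8, 9, … — the shift grows by one for each successive letter.
For freezer: f+7=m, r+8=z, e+9=n, e+10=o, z+11=k, e+12=q, r+13=e.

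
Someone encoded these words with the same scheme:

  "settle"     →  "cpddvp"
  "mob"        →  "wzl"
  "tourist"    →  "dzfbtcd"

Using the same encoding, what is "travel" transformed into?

The shift depends on letter class: consonant s→c is +10, but vowel e→p is +11. The rule splits by letter class: vowels +11, consonants +10.
Applying it to travel: t(cons)+10=d, r(cons)+10=b, a(vowel)+11=l, v(cons)+10=f, e(vowel)+11=p, l(cons)+10=v.

dblfpv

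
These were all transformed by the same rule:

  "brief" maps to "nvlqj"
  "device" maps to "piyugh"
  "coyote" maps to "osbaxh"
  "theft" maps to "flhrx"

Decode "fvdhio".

A repeating key of period 3 is used — shifts +12, +4, +3 over and over.
Reversing it on fvdhio: f−12=t, v−4=r, d−3=a, h−12=v, i−4=e, o−3=l.

travel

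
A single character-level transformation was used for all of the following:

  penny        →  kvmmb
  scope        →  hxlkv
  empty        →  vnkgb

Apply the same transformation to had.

szw

Letters are reflected about the middle of the alphabet (position → 25−position): Atbash.
For had: h↔s, a↔z, d↔w.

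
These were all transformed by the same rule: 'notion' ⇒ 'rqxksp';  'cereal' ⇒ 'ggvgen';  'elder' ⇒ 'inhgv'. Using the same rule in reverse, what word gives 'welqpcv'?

scholar

The shifts repeat in a cycle of length 2: positions 0,1,… shift by +4, +2, then the pattern repeats.
Undoing it on welqpcv: w−4=s, e−2=c, l−4=h, q−2=o, p−4=l, c−2=a, v−4=r.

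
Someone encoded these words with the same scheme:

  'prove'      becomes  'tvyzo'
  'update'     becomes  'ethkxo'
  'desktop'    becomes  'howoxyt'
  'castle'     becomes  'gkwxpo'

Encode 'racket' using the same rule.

vkgoox

Two shifts are in play — +10 for a/e/i/o/u, +4 for every other letter.
Applying it to racket: r(cons)+4=v, a(vowel)+10=k, c(cons)+4=g, k(cons)+4=o, e(vowel)+10=o, t(cons)+4=x.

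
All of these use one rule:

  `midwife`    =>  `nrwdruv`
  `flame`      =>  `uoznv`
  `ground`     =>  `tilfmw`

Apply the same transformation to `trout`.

Letters are reflected about the middle of the alphabet (position → 25−position): Atbash.
Applying it to trout: t↔g, r↔i, o↔l, u↔f, t↔g.

gilfg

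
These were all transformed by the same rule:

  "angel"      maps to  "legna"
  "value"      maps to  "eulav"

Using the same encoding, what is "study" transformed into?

The word is simply reversed.
On study: reverse → yduts.

yduts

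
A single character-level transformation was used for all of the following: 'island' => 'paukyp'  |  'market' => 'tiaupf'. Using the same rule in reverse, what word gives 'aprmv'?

thick

Each letter shifts forward by (position + 7), i.e. 7, 8, 9, … — the shift grows by one for each successive letter.
Decoding aprmv: a−7=t, p−8=h, r−9=i, m−10=c, v−11=k.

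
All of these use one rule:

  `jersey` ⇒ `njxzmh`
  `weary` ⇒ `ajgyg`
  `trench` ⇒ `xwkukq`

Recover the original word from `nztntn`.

Each letter shifts forward by (position + 4), i.e. 4, 5, 6, … — the shift grows by one for each successive letter.
Reversing it on nztntn: n−4=j, z−5=u, t−6=n, n−7=g, t−8=l, n−9=e.

jungle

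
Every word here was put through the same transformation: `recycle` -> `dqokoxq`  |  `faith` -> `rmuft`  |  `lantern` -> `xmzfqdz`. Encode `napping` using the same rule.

zmbbuzs

This is a Caesar cipher with shift 12.
On napping: n+12=z, a+12=m, p+12=b, p+12=b, i+12=u, n+12=z, g+12=s.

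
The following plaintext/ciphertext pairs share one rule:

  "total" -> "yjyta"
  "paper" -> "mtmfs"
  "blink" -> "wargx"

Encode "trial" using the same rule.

t(19)→y(24) and o(14)→j(9) fit y≡3x+19 (mod 26); the inverse of 3 mod 26 is 9. Treating letters as 0–25, the rule is x ↦ 3x + 19 (mod 26).
Applying it to trial: t(19)→3·19+19≡24=y; r(17)→3·17+19≡18=s; i(8)→3·8+19≡17=r; a(0)→3·0+19≡19=t; l(11)→3·11+19≡0=a (all mod 26).

ysrta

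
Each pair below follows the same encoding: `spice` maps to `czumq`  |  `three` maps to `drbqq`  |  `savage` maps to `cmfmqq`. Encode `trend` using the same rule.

dbqxn

Two shifts are in play — +12 for a/e/i/o/u, +10 for every other letter.
On trend: t(cons)+10=d, r(cons)+10=b, e(vowel)+12=q, n(cons)+10=x, d(cons)+10=n.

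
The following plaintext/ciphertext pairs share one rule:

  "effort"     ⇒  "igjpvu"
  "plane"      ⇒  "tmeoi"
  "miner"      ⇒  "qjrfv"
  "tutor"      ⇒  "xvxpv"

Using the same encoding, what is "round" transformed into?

Shifts by position in effort: pos 0: e→i (+4), pos 1: f→g (+1), pos 2: f→j (+4), pos 3: o→p (+1) — repeating every 2. The shifts repeat in a cycle of length 2: positions 0,1,… shift by +4, +1, then the pattern repeats.
For round: r+4=v, o+1=p, u+4=y, n+1=o, d+4=h.

vpyoh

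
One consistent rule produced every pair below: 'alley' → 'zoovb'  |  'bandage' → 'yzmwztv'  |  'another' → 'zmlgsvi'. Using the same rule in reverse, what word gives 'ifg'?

rut

This is the alphabet-reversal cipher (Atbash): a becomes z, b becomes y, etc.
Decoding ifg: i↔r, f↔u, g↔t.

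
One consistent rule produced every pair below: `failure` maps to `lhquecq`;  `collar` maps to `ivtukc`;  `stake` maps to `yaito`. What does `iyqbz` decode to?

Each letter shifts forward by (position + 6), i.e. 6, 7, 8, … — the shift grows by one for each successive letter.
Reversing it on iyqbz: i−6=c, y−7=r, q−8=i, b−9=s, z−10=p.

crisp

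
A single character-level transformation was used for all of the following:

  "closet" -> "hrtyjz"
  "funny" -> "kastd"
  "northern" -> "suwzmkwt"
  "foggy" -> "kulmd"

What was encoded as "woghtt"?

Shifts by position in closet: pos 0: c→h (+5), pos 1: l→r (+6), pos 2: o→t (+5), pos 3: s→y (+6) — repeating every 2. It's a Vigenère-style cipher with numeric key [5,6]: position i shifts by key[i mod 2].
Decoding woghtt: w−5=r, o−6=i, g−5=b, h−6=b, t−5=o, t−6=n.

ribbon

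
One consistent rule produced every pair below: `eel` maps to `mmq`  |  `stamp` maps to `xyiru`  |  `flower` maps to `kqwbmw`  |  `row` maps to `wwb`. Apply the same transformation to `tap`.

Two shifts are in play — +8 for a/e/i/o/u, +5 for every other letter.
Applying it to tap: t(cons)+5=y, a(vowel)+8=i, p(cons)+5=u.

yiu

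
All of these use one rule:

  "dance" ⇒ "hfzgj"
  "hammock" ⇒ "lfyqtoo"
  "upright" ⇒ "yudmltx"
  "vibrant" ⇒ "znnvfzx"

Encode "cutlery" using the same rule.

gzfpjdc

Shifts by position in dance: pos 0: d→h (+4), pos 1: a→f (+5), pos 2: n→z (+12), pos 3: c→g (+4), pos 4: e→j (+5) — repeating every 3. The shifts repeat in a cycle of length 3: positions 0,1,… shift by +4, +5, +12, then the pattern repeats.
On cutlery: c+4=g, u+5=z, t+12=f, l+4=p, e+5=j, r+12=d, y+4=c.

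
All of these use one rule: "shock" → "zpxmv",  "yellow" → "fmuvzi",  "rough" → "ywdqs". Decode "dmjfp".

weave

In shock: s→z is +7, h→p is +8, o→x is +9, c→m is +10 — the shift increases by 1 each position. The shift increases by 1 at each position, starting from +7: 7, 8, 9, ….
Decoding dmjfp: d−7=w, m−8=e, j−9=a, f−10=v, p−11=e.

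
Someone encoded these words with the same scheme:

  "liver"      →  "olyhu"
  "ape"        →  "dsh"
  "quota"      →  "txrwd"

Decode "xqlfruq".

unicorn

Compare letters: l→o is +3, i→l is +3, v→y is +3 — a constant shift. Every letter moves 3 places later in the alphabet, wrapping around z→a.
Undoing it on xqlfruq: x−3=u, q−3=n, l−3=i, f−3=c, r−3=o, u−3=r, q−3=n.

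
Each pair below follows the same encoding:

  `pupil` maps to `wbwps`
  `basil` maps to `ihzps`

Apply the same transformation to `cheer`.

jolly

Compare letters: p→w is +7, u→b is +7, p→w is +7 — a constant shift. Every letter moves 7 places later in the alphabet, wrapping around z→a.
On cheer: c+7=j, h+7=o, e+7=l, e+7=l, r+7=y.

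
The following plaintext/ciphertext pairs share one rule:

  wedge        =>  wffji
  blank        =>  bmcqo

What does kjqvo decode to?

kiosk

In wedge: w→w is +0, e→f is +1, d→f is +2, g→j is +3 — the shift increases by 1 each position. Each letter shifts forward by its position index (0, 1, 2, …) — the shift grows by one for each successive letter.
Undoing it on kjqvo: k−0=k, j−1=i, q−2=o, v−3=s, o−4=k.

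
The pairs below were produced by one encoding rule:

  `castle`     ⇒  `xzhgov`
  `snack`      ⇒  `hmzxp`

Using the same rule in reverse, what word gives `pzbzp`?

Each pair mirrors across the alphabet (c↔x, a↔z, s↔h): positions sum to 25. Letters are reflected about the middle of the alphabet (position → 25−position): Atbash.
Reversing it on pzbzp: p↔k, z↔a, b↔y, z↔a, p↔k.

kayak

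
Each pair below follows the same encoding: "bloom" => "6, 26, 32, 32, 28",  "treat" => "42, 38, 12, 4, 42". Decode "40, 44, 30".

sun

b(#2)→6 and l(#12)→26: differences scale by 2, so n = 2·pos + 2. With a=1..z=26, the number is 2·pos + 2.
Reversing it on 40, 44, 30: 40→(40−2)÷2=19=s, 44→(44−2)÷2=21=u, 30→(30−2)÷2=14=n.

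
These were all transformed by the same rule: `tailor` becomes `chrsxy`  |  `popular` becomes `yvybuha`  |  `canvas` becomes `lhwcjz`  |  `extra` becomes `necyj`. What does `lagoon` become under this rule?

Shifts by position in tailor: pos 0: t→c (+9), pos 1: a→h (+7), pos 2: i→r (+9), pos 3: l→s (+7) — repeating every 2. The shifts repeat in a cycle of length 2: positions 0,1,… shift by +9, +7, then the pattern repeats.
For lagoon: l+9=u, a+7=h, g+9=p, o+7=v, o+9=x, n+7=u.

uhpvxu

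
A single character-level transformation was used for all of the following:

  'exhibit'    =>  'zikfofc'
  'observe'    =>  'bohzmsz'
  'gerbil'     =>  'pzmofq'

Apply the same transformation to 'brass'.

e(4)→z(25) and x(23)→i(8) fit y≡21x+19 (mod 26); the inverse of 21 mod 26 is 5. Each letter's alphabet position (a=0..z=25) is mapped through 21·x+19 mod 26 — an affine cipher.
For brass: b(1)→21·1+19≡14=o; r(17)→21·17+19≡12=m; a(0)→21·0+19≡19=t; s(18)→21·18+19≡7=h; s(18)→21·18+19≡7=h (all mod 26).

omthh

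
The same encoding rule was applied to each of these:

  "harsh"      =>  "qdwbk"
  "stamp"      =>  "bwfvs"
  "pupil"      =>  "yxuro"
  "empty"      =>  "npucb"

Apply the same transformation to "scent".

Shifts by position in harsh: pos 0: h→q (+9), pos 1: a→d (+3), pos 2: r→w (+5), pos 3: s→b (+9), pos 4: h→k (+3) — repeating every 3. A repeating key of period 3 is used — shifts +9, +3, +5 over and over.
Applying it to scent: s+9=b, c+3=f, e+5=j, n+9=w, t+3=w.

bfjww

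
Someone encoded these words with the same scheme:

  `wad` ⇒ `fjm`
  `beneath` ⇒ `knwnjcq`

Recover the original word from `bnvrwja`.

seminar

This is a Caesar cipher with shift 9.
Reversing it on bnvrwja: b−9=s, n−9=e, v−9=m, r−9=i, w−9=n, j−9=a, a−9=r.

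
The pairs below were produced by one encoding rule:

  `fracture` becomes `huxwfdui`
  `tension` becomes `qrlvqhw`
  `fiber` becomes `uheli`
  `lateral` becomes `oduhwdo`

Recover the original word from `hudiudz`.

Two steps: reverse the string, then apply a Caesar shift of +3.
Reversing it on hudiudz: shift back: h−3=e, u−3=r, d−3=a, i−3=f, u−3=r, d−3=a, z−3=w → erafraw; then reverse → warfare.

warfare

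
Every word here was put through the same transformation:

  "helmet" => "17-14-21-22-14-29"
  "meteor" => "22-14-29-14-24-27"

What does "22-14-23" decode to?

men

The number is (letter's place in the alphabet, a=1) + 9.
Reversing it on 22-14-23: 22→(22−9)÷1=13=m, 14→(14−9)÷1=5=e, 23→(23−9)÷1=14=n.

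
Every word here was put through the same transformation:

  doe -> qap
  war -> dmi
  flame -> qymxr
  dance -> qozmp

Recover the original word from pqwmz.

The output letters match the input read backwards, each shifted +12: doe reversed is eod. Two steps: reverse the string, then apply a Caesar shift of +12.
Decoding pqwmz: shift back: p−12=d, q−12=e, w−12=k, m−12=a, z−12=n → dekan; then reverse → naked.

naked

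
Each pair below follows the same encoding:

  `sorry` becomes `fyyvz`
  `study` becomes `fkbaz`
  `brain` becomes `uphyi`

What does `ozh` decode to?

ash

The output letters match the input read backwards, each shifted +7: sorry reversed is yrros. Two steps: reverse the string, then apply a Caesar shift of +7.
Decoding ozh: shift back: o−7=h, z−7=s, h−7=a → hsa; then reverse → ash.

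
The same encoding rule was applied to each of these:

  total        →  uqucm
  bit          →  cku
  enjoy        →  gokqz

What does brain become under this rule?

The rule splits by letter class: vowels +2, consonants +1.
On brain: b(cons)+1=c, r(cons)+1=s, a(vowel)+2=c, i(vowel)+2=k, n(cons)+1=o.

cscko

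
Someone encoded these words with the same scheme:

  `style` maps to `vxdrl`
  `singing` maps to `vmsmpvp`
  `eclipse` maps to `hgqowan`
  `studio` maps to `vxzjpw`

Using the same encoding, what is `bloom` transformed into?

eptut

In style: s→v is +3, t→x is +4, y→d is +5, l→r is +6 — the shift increases by 1 each position. Each letter shifts forward by (position + 3), i.e. 3, 4, 5, … — the shift grows by one for each successive letter.
For bloom: b+3=e, l+4=p, o+5=t, o+6=u, m+7=t.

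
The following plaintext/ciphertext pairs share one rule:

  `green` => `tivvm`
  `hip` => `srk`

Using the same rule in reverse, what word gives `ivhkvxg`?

respect

This is the alphabet-reversal cipher (Atbash): a becomes z, b becomes y, etc.
Reversing it on ivhkvxg: i↔r, v↔e, h↔s, k↔p, v↔e, x↔c, g↔t.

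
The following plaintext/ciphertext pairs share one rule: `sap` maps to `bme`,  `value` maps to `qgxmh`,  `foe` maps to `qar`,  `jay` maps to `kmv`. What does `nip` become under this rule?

Read the word backwards and shift each letter +12.
Applying it to nip: reverse → pin; then shift: p+12=b, i+12=u, n+12=z.

buz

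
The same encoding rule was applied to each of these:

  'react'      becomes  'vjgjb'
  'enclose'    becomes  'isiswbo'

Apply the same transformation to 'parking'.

tfxrqwq

In react: r→v is +4, e→j is +5, a→g is +6, c→j is +7 — the shift increases by 1 each position. Each letter shifts forward by (position + 4), i.e. 4, 5, 6, … — the shift grows by one for each successive letter.
On parking: p+4=t, a+5=f, r+6=x, k+7=r, i+8=q, n+9=w, g+10=q.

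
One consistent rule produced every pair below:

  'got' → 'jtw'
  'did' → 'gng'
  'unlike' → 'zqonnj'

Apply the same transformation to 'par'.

sfu

The shift depends on letter class: consonant g→j is +3, but vowel o→t is +5. Vowels shift forward by 5 and consonants shift forward by 3.
Applying it to par: p(cons)+3=s, a(vowel)+5=f, r(cons)+3=u.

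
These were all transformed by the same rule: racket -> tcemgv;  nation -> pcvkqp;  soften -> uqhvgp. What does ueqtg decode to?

score

Compare letters: r→t is +2, a→c is +2, c→e is +2 — a constant shift. It's a constant shift of +2 (ROT2).
Decoding ueqtg: u−2=s, e−2=c, q−2=o, t−2=r, g−2=e.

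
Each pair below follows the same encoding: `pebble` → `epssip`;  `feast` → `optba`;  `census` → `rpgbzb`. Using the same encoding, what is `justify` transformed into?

p(15)→e(4) and e(4)→p(15) fit y≡25x+19 (mod 26); the inverse of 25 mod 26 is 25. Each letter's alphabet position (a=0..z=25) is mapped through 25·x+19 mod 26 — an affine cipher.
For justify: j(9)→25·9+19≡10=k; u(20)→25·20+19≡25=z; s(18)→25·18+19≡1=b; t(19)→25·19+19≡0=a; i(8)→25·8+19≡11=l; f(5)→25·5+19≡14=o; y(24)→25·24+19≡21=v (all mod 26).

kzbalov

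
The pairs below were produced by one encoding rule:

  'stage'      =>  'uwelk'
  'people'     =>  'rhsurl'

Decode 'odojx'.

In stage: s→u is +2, t→w is +3, a→e is +4, g→l is +5 — the shift increases by 1 each position. The shift increases by 1 at each position, starting from +2: 2, 3, 4, ….
Reversing it on odojx: o−2=m, d−3=a, o−4=k, j−5=e, x−6=r.

maker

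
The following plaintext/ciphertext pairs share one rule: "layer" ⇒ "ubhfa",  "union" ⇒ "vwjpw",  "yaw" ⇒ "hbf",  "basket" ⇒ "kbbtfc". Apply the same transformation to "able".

bkuf

Vowels shift forward by 1 and consonants shift forward by 9.
Applying it to able: a(vowel)+1=b, b(cons)+9=k, l(cons)+9=u, e(vowel)+1=f.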